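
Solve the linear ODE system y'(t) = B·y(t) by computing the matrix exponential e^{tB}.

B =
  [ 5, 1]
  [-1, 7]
e^{tB} =
  [-t*exp(6*t) + exp(6*t), t*exp(6*t)]
  [-t*exp(6*t), t*exp(6*t) + exp(6*t)]

Strategy: write B = P · J · P⁻¹ where J is a Jordan canonical form, so e^{tB} = P · e^{tJ} · P⁻¹, and e^{tJ} can be computed block-by-block.

B has Jordan form
J =
  [6, 1]
  [0, 6]
(up to reordering of blocks).

Per-block formulas:
  For a 2×2 Jordan block J_2(6): exp(t · J_2(6)) = e^(6t)·(I + t·N), where N is the 2×2 nilpotent shift.

After assembling e^{tJ} and conjugating by P, we get:

e^{tB} =
  [-t*exp(6*t) + exp(6*t), t*exp(6*t)]
  [-t*exp(6*t), t*exp(6*t) + exp(6*t)]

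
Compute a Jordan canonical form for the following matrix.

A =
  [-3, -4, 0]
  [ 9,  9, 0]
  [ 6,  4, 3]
J_2(3) ⊕ J_1(3)

The characteristic polynomial is
  det(x·I − A) = x^3 - 9*x^2 + 27*x - 27 = (x - 3)^3

Eigenvalues and multiplicities (the geometric multiplicity of λ is n − rank(A − λI), which equals the number of Jordan blocks for λ):
  λ = 3: algebraic multiplicity = 3, geometric multiplicity = 2

Determining the block sizes for each eigenvalue:
  λ = 3: 2 blocks summing to 3 forces exactly one block of size 2 and the rest size 1 → block sizes [2, 1]

Assembling the blocks gives a Jordan form
J =
  [3, 1, 0]
  [0, 3, 0]
  [0, 0, 3]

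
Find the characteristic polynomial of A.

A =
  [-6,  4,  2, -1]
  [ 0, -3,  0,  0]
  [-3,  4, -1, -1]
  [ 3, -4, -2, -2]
x^4 + 12*x^3 + 54*x^2 + 108*x + 81

Expanding det(x·I − A) (e.g. by cofactor expansion or by noting that A is similar to its Jordan form J, which has the same characteristic polynomial as A) gives
  χ_A(x) = x^4 + 12*x^3 + 54*x^2 + 108*x + 81
which factors as (x + 3)^4. The eigenvalues (with algebraic multiplicities) are λ = -3 with multiplicity 4.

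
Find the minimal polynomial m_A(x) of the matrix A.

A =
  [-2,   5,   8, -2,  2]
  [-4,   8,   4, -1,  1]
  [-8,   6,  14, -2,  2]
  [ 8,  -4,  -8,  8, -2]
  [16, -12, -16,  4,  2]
x^3 - 18*x^2 + 108*x - 216

The characteristic polynomial is χ_A(x) = (x - 6)^5, so the eigenvalues are known. The minimal polynomial is
  m_A(x) = Π_λ (x − λ)^{k_λ}
where k_λ is the size of the *largest* Jordan block for λ (equivalently, the smallest k with (A − λI)^k v = 0 for every generalised eigenvector v of λ).

  λ = 6: largest Jordan block has size 3, contributing (x − 6)^3

So m_A(x) = (x - 6)^3 = x^3 - 18*x^2 + 108*x - 216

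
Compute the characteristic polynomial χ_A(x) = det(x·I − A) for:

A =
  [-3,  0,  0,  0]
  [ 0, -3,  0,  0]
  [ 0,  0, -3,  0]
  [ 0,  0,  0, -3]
x^4 + 12*x^3 + 54*x^2 + 108*x + 81

Expanding det(x·I − A) (e.g. by cofactor expansion or by noting that A is similar to its Jordan form J, which has the same characteristic polynomial as A) gives
  χ_A(x) = x^4 + 12*x^3 + 54*x^2 + 108*x + 81
which factors as (x + 3)^4. The eigenvalues (with algebraic multiplicities) are λ = -3 with multiplicity 4.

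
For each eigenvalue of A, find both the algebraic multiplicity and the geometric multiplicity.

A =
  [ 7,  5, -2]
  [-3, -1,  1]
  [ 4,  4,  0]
λ = 2: alg = 3, geom = 1

Step 1 — factor the characteristic polynomial to read off the algebraic multiplicities:
  χ_A(x) = (x - 2)^3

Step 2 — compute geometric multiplicities via the rank-nullity identity g(λ) = n − rank(A − λI):
  rank(A − (2)·I) = 2, so dim ker(A − (2)·I) = n − 2 = 1

Summary:
  λ = 2: algebraic multiplicity = 3, geometric multiplicity = 1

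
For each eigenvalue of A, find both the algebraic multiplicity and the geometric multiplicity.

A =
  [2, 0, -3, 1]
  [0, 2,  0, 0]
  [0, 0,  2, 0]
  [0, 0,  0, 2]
λ = 2: alg = 4, geom = 3

Step 1 — factor the characteristic polynomial to read off the algebraic multiplicities:
  χ_A(x) = (x - 2)^4

Step 2 — compute geometric multiplicities via the rank-nullity identity g(λ) = n − rank(A − λI):
  rank(A − (2)·I) = 1, so dim ker(A − (2)·I) = n − 1 = 3

Summary:
  λ = 2: algebraic multiplicity = 4, geometric multiplicity = 3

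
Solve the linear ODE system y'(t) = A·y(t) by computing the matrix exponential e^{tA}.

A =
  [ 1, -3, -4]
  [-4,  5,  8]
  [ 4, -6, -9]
e^{tA} =
  [2*t*exp(-t) + exp(-t), -3*t*exp(-t), -4*t*exp(-t)]
  [-4*t*exp(-t), 6*t*exp(-t) + exp(-t), 8*t*exp(-t)]
  [4*t*exp(-t), -6*t*exp(-t), -8*t*exp(-t) + exp(-t)]

Strategy: write A = P · J · P⁻¹ where J is a Jordan canonical form, so e^{tA} = P · e^{tJ} · P⁻¹, and e^{tJ} can be computed block-by-block.

A has Jordan form
J =
  [-1,  1,  0]
  [ 0, -1,  0]
  [ 0,  0, -1]
(up to reordering of blocks).

Per-block formulas:
  For a 1×1 block at λ = -1: exp(t · [-1]) = [e^(-1t)].
  For a 2×2 Jordan block J_2(-1): exp(t · J_2(-1)) = e^(-1t)·(I + t·N), where N is the 2×2 nilpotent shift.

After assembling e^{tJ} and conjugating by P, we get:

e^{tA} =
  [2*t*exp(-t) + exp(-t), -3*t*exp(-t), -4*t*exp(-t)]
  [-4*t*exp(-t), 6*t*exp(-t) + exp(-t), 8*t*exp(-t)]
  [4*t*exp(-t), -6*t*exp(-t), -8*t*exp(-t) + exp(-t)]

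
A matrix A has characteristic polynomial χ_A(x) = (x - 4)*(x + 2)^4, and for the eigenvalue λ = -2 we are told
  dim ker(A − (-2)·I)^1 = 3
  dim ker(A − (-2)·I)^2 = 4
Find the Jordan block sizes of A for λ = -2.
Block sizes for λ = -2: [2, 1, 1]

From the dimensions of kernels of powers, the number of Jordan blocks of size at least j is d_j − d_{j−1} where d_j = dim ker(N^j) (with d_0 = 0). Computing the differences gives [3, 1].
The number of blocks of size exactly k is (#blocks of size ≥ k) − (#blocks of size ≥ k + 1), so the partition is: 2 block(s) of size 1, 1 block(s) of size 2.
In nonincreasing order the block sizes are [2, 1, 1].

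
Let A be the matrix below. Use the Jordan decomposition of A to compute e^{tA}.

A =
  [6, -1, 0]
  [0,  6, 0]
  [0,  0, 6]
e^{tA} =
  [exp(6*t), -t*exp(6*t), 0]
  [0, exp(6*t), 0]
  [0, 0, exp(6*t)]

Strategy: write A = P · J · P⁻¹ where J is a Jordan canonical form, so e^{tA} = P · e^{tJ} · P⁻¹, and e^{tJ} can be computed block-by-block.

A has Jordan form
J =
  [6, 1, 0]
  [0, 6, 0]
  [0, 0, 6]
(up to reordering of blocks).

Per-block formulas:
  For a 2×2 Jordan block J_2(6): exp(t · J_2(6)) = e^(6t)·(I + t·N), where N is the 2×2 nilpotent shift.
  For a 1×1 block at λ = 6: exp(t · [6]) = [e^(6t)].

After assembling e^{tJ} and conjugating by P, we get:

e^{tA} =
  [exp(6*t), -t*exp(6*t), 0]
  [0, exp(6*t), 0]
  [0, 0, exp(6*t)]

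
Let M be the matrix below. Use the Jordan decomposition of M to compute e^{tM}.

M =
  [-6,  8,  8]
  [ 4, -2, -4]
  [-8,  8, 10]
e^{tM} =
  [-exp(2*t) + 2*exp(-2*t), 2*exp(2*t) - 2*exp(-2*t), 2*exp(2*t) - 2*exp(-2*t)]
  [exp(2*t) - exp(-2*t), exp(-2*t), -exp(2*t) + exp(-2*t)]
  [-2*exp(2*t) + 2*exp(-2*t), 2*exp(2*t) - 2*exp(-2*t), 3*exp(2*t) - 2*exp(-2*t)]

Strategy: write M = P · J · P⁻¹ where J is a Jordan canonical form, so e^{tM} = P · e^{tJ} · P⁻¹, and e^{tJ} can be computed block-by-block.

M has Jordan form
J =
  [-2, 0, 0]
  [ 0, 2, 0]
  [ 0, 0, 2]
(up to reordering of blocks).

Per-block formulas:
  For a 1×1 block at λ = 2: exp(t · [2]) = [e^(2t)].
  For a 1×1 block at λ = -2: exp(t · [-2]) = [e^(-2t)].

After assembling e^{tJ} and conjugating by P, we get:

e^{tM} =
  [-exp(2*t) + 2*exp(-2*t), 2*exp(2*t) - 2*exp(-2*t), 2*exp(2*t) - 2*exp(-2*t)]
  [exp(2*t) - exp(-2*t), exp(-2*t), -exp(2*t) + exp(-2*t)]
  [-2*exp(2*t) + 2*exp(-2*t), 2*exp(2*t) - 2*exp(-2*t), 3*exp(2*t) - 2*exp(-2*t)]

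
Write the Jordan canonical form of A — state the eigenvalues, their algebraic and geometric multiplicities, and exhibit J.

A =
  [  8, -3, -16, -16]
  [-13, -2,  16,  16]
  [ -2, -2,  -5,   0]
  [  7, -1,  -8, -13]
J_2(-5) ⊕ J_1(-5) ⊕ J_1(3)

The characteristic polynomial is
  det(x·I − A) = x^4 + 12*x^3 + 30*x^2 - 100*x - 375 = (x - 3)*(x + 5)^3

Eigenvalues and multiplicities (the geometric multiplicity of λ is n − rank(A − λI), which equals the number of Jordan blocks for λ):
  λ = -5: algebraic multiplicity = 3, geometric multiplicity = 2
  λ = 3: algebraic multiplicity = 1, geometric multiplicity = 1

Determining the block sizes for each eigenvalue:
  λ = -5: 2 blocks summing to 3 forces exactly one block of size 2 and the rest size 1 → block sizes [2, 1]
  λ = 3: one block (gm = 1), so the single block has size am = 1 → block sizes [1]

Assembling the blocks gives a Jordan form
J =
  [-5,  1,  0, 0]
  [ 0, -5,  0, 0]
  [ 0,  0, -5, 0]
  [ 0,  0,  0, 3]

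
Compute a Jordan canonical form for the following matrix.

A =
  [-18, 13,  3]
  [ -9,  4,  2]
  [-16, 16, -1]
J_3(-5)

The characteristic polynomial is
  det(x·I − A) = x^3 + 15*x^2 + 75*x + 125 = (x + 5)^3

Eigenvalues and multiplicities (the geometric multiplicity of λ is n − rank(A − λI), which equals the number of Jordan blocks for λ):
  λ = -5: algebraic multiplicity = 3, geometric multiplicity = 1

Determining the block sizes for each eigenvalue:
  λ = -5: one block (gm = 1), so the single block has size am = 3 → block sizes [3]

Assembling the blocks gives a Jordan form
J =
  [-5,  1,  0]
  [ 0, -5,  1]
  [ 0,  0, -5]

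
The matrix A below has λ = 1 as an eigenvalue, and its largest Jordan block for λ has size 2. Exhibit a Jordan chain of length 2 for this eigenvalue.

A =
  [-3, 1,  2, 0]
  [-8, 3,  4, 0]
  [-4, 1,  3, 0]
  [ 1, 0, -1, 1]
A Jordan chain for λ = 1 of length 2:
v_1 = (-4, -8, -4, 1)ᵀ
v_2 = (1, 0, 0, 0)ᵀ

Let N = A − (1)·I. We want v_2 with N^2 v_2 = 0 but N^1 v_2 ≠ 0; then v_{j-1} := N · v_j for j = 2, …, 2.

Pick v_2 = (1, 0, 0, 0)ᵀ.
Then v_1 = N · v_2 = (-4, -8, -4, 1)ᵀ.

Sanity check: (A − (1)·I) v_1 = (0, 0, 0, 0)ᵀ = 0. ✓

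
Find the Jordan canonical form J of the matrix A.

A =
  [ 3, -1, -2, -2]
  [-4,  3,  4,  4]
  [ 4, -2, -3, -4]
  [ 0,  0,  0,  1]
J_2(1) ⊕ J_1(1) ⊕ J_1(1)

The characteristic polynomial is
  det(x·I − A) = x^4 - 4*x^3 + 6*x^2 - 4*x + 1 = (x - 1)^4

Eigenvalues and multiplicities (the geometric multiplicity of λ is n − rank(A − λI), which equals the number of Jordan blocks for λ):
  λ = 1: algebraic multiplicity = 4, geometric multiplicity = 3

Determining the block sizes for each eigenvalue:
  λ = 1: 3 blocks summing to 4 forces exactly one block of size 2 and the rest size 1 → block sizes [2, 1, 1]

Assembling the blocks gives a Jordan form
J =
  [1, 1, 0, 0]
  [0, 1, 0, 0]
  [0, 0, 1, 0]
  [0, 0, 0, 1]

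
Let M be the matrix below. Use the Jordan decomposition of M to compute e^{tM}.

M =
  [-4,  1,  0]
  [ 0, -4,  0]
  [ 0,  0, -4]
e^{tM} =
  [exp(-4*t), t*exp(-4*t), 0]
  [0, exp(-4*t), 0]
  [0, 0, exp(-4*t)]

Strategy: write M = P · J · P⁻¹ where J is a Jordan canonical form, so e^{tM} = P · e^{tJ} · P⁻¹, and e^{tJ} can be computed block-by-block.

M has Jordan form
J =
  [-4,  1,  0]
  [ 0, -4,  0]
  [ 0,  0, -4]
(up to reordering of blocks).

Per-block formulas:
  For a 1×1 block at λ = -4: exp(t · [-4]) = [e^(-4t)].
  For a 2×2 Jordan block J_2(-4): exp(t · J_2(-4)) = e^(-4t)·(I + t·N), where N is the 2×2 nilpotent shift.

After assembling e^{tJ} and conjugating by P, we get:

e^{tM} =
  [exp(-4*t), t*exp(-4*t), 0]
  [0, exp(-4*t), 0]
  [0, 0, exp(-4*t)]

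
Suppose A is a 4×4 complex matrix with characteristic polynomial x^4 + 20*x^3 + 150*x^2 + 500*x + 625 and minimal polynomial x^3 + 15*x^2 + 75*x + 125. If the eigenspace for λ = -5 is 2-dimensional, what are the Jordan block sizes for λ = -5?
Block sizes for λ = -5: [3, 1]

Step 1 — from the characteristic polynomial, algebraic multiplicity of λ = -5 is 4. From dim ker(A − (-5)·I) = 2, there are exactly 2 Jordan blocks for λ = -5.
Step 2 — from the minimal polynomial, the factor (x + 5)^3 tells us the largest block for λ = -5 has size 3.
Step 3 — with total size 4, 2 blocks, and largest block 3, the block sizes (in nonincreasing order) are [3, 1].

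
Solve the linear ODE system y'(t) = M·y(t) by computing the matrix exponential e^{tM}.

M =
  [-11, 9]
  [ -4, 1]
e^{tM} =
  [-6*t*exp(-5*t) + exp(-5*t), 9*t*exp(-5*t)]
  [-4*t*exp(-5*t), 6*t*exp(-5*t) + exp(-5*t)]

Strategy: write M = P · J · P⁻¹ where J is a Jordan canonical form, so e^{tM} = P · e^{tJ} · P⁻¹, and e^{tJ} can be computed block-by-block.

M has Jordan form
J =
  [-5,  1]
  [ 0, -5]
(up to reordering of blocks).

Per-block formulas:
  For a 2×2 Jordan block J_2(-5): exp(t · J_2(-5)) = e^(-5t)·(I + t·N), where N is the 2×2 nilpotent shift.

After assembling e^{tJ} and conjugating by P, we get:

e^{tM} =
  [-6*t*exp(-5*t) + exp(-5*t), 9*t*exp(-5*t)]
  [-4*t*exp(-5*t), 6*t*exp(-5*t) + exp(-5*t)]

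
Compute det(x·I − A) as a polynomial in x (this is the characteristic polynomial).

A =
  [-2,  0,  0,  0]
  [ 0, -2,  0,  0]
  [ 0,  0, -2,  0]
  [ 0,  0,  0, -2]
x^4 + 8*x^3 + 24*x^2 + 32*x + 16

Expanding det(x·I − A) (e.g. by cofactor expansion or by noting that A is similar to its Jordan form J, which has the same characteristic polynomial as A) gives
  χ_A(x) = x^4 + 8*x^3 + 24*x^2 + 32*x + 16
which factors as (x + 2)^4. The eigenvalues (with algebraic multiplicities) are λ = -2 with multiplicity 4.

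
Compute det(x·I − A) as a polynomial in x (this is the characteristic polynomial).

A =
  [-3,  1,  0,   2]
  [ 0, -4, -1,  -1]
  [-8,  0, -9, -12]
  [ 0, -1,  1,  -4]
x^4 + 20*x^3 + 150*x^2 + 500*x + 625

Expanding det(x·I − A) (e.g. by cofactor expansion or by noting that A is similar to its Jordan form J, which has the same characteristic polynomial as A) gives
  χ_A(x) = x^4 + 20*x^3 + 150*x^2 + 500*x + 625
which factors as (x + 5)^4. The eigenvalues (with algebraic multiplicities) are λ = -5 with multiplicity 4.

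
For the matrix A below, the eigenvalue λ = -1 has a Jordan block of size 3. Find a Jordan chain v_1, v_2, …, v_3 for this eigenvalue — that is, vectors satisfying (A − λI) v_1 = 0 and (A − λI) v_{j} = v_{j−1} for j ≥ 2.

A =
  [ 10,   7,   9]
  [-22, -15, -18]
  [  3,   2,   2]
A Jordan chain for λ = -1 of length 3:
v_1 = (-6, 12, -2)ᵀ
v_2 = (11, -22, 3)ᵀ
v_3 = (1, 0, 0)ᵀ

Let N = A − (-1)·I. We want v_3 with N^3 v_3 = 0 but N^2 v_3 ≠ 0; then v_{j-1} := N · v_j for j = 3, …, 2.

Pick v_3 = (1, 0, 0)ᵀ.
Then v_2 = N · v_3 = (11, -22, 3)ᵀ.
Then v_1 = N · v_2 = (-6, 12, -2)ᵀ.

Sanity check: (A − (-1)·I) v_1 = (0, 0, 0)ᵀ = 0. ✓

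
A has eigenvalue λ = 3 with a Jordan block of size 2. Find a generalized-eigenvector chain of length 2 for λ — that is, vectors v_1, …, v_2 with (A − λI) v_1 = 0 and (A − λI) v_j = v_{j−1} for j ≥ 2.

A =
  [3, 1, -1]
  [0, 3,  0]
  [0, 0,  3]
A Jordan chain for λ = 3 of length 2:
v_1 = (1, 0, 0)ᵀ
v_2 = (0, 1, 0)ᵀ

Let N = A − (3)·I. We want v_2 with N^2 v_2 = 0 but N^1 v_2 ≠ 0; then v_{j-1} := N · v_j for j = 2, …, 2.

Pick v_2 = (0, 1, 0)ᵀ.
Then v_1 = N · v_2 = (1, 0, 0)ᵀ.

Sanity check: (A − (3)·I) v_1 = (0, 0, 0)ᵀ = 0. ✓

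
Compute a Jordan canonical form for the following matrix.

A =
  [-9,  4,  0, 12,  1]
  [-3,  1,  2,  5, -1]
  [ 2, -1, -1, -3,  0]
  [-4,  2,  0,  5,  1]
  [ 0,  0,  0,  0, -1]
J_3(-1) ⊕ J_2(-1)

The characteristic polynomial is
  det(x·I − A) = x^5 + 5*x^4 + 10*x^3 + 10*x^2 + 5*x + 1 = (x + 1)^5

Eigenvalues and multiplicities (the geometric multiplicity of λ is n − rank(A − λI), which equals the number of Jordan blocks for λ):
  λ = -1: algebraic multiplicity = 5, geometric multiplicity = 2

Determining the block sizes for each eigenvalue:
  λ = -1: with am = 5 and gm = 2, the partition is not yet determined (e.g. several partitions of 5 into 2 parts exist). Let N = A − (-1)·I. Computing rank(N^1) = 3, rank(N^2) = 1, rank(N^3) = 0; the number of blocks of size ≥ j is rank(N^{j−1}) − rank(N^j), giving [2, 2, 1]. So we have 1 block(s) of size 3, 1 block(s) of size 2 → block sizes [3, 2]

Assembling the blocks gives a Jordan form
J =
  [-1,  1,  0,  0,  0]
  [ 0, -1,  1,  0,  0]
  [ 0,  0, -1,  0,  0]
  [ 0,  0,  0, -1,  1]
  [ 0,  0,  0,  0, -1]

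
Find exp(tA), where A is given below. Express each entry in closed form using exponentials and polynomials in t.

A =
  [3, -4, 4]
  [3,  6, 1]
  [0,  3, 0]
e^{tA} =
  [-6*t^2*exp(3*t) + exp(3*t), -4*t*exp(3*t), -8*t^2*exp(3*t) + 4*t*exp(3*t)]
  [9*t^2*exp(3*t)/2 + 3*t*exp(3*t), 3*t*exp(3*t) + exp(3*t), 6*t^2*exp(3*t) + t*exp(3*t)]
  [9*t^2*exp(3*t)/2, 3*t*exp(3*t), 6*t^2*exp(3*t) - 3*t*exp(3*t) + exp(3*t)]

Strategy: write A = P · J · P⁻¹ where J is a Jordan canonical form, so e^{tA} = P · e^{tJ} · P⁻¹, and e^{tJ} can be computed block-by-block.

A has Jordan form
J =
  [3, 1, 0]
  [0, 3, 1]
  [0, 0, 3]
(up to reordering of blocks).

Per-block formulas:
  For a 3×3 Jordan block J_3(3): exp(t · J_3(3)) = e^(3t)·(I + t·N + (t^2/2)·N^2), where N is the 3×3 nilpotent shift.

After assembling e^{tJ} and conjugating by P, we get:

e^{tA} =
  [-6*t^2*exp(3*t) + exp(3*t), -4*t*exp(3*t), -8*t^2*exp(3*t) + 4*t*exp(3*t)]
  [9*t^2*exp(3*t)/2 + 3*t*exp(3*t), 3*t*exp(3*t) + exp(3*t), 6*t^2*exp(3*t) + t*exp(3*t)]
  [9*t^2*exp(3*t)/2, 3*t*exp(3*t), 6*t^2*exp(3*t) - 3*t*exp(3*t) + exp(3*t)]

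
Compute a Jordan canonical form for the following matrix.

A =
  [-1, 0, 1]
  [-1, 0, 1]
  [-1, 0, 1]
J_2(0) ⊕ J_1(0)

The characteristic polynomial is
  det(x·I − A) = x^3

Eigenvalues and multiplicities (the geometric multiplicity of λ is n − rank(A − λI), which equals the number of Jordan blocks for λ):
  λ = 0: algebraic multiplicity = 3, geometric multiplicity = 2

Determining the block sizes for each eigenvalue:
  λ = 0: 2 blocks summing to 3 forces exactly one block of size 2 and the rest size 1 → block sizes [2, 1]

Assembling the blocks gives a Jordan form
J =
  [0, 1, 0]
  [0, 0, 0]
  [0, 0, 0]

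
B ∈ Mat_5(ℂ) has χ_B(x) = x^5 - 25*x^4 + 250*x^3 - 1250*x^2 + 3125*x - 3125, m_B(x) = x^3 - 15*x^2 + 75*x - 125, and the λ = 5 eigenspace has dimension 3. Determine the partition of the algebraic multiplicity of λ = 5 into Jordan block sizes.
Block sizes for λ = 5: [3, 1, 1]

Step 1 — from the characteristic polynomial, algebraic multiplicity of λ = 5 is 5. From dim ker(B − (5)·I) = 3, there are exactly 3 Jordan blocks for λ = 5.
Step 2 — from the minimal polynomial, the factor (x − 5)^3 tells us the largest block for λ = 5 has size 3.
Step 3 — with total size 5, 3 blocks, and largest block 3, the block sizes (in nonincreasing order) are [3, 1, 1].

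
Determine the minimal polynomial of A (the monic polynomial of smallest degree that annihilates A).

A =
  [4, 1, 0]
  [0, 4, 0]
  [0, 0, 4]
x^2 - 8*x + 16

The characteristic polynomial is χ_A(x) = (x - 4)^3, so the eigenvalues are known. The minimal polynomial is
  m_A(x) = Π_λ (x − λ)^{k_λ}
where k_λ is the size of the *largest* Jordan block for λ (equivalently, the smallest k with (A − λI)^k v = 0 for every generalised eigenvector v of λ).

  λ = 4: largest Jordan block has size 2, contributing (x − 4)^2

So m_A(x) = (x - 4)^2 = x^2 - 8*x + 16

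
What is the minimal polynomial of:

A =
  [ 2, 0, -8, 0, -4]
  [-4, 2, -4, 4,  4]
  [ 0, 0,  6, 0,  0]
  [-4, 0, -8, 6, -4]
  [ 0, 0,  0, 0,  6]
x^2 - 8*x + 12

The characteristic polynomial is χ_A(x) = (x - 6)^3*(x - 2)^2, so the eigenvalues are known. The minimal polynomial is
  m_A(x) = Π_λ (x − λ)^{k_λ}
where k_λ is the size of the *largest* Jordan block for λ (equivalently, the smallest k with (A − λI)^k v = 0 for every generalised eigenvector v of λ).

  λ = 2: largest Jordan block has size 1, contributing (x − 2)
  λ = 6: largest Jordan block has size 1, contributing (x − 6)

So m_A(x) = (x - 6)*(x - 2) = x^2 - 8*x + 12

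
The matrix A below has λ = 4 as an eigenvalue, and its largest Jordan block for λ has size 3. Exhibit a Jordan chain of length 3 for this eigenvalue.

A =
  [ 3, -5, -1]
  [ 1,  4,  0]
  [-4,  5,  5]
A Jordan chain for λ = 4 of length 3:
v_1 = (0, -1, 5)ᵀ
v_2 = (-1, 1, -4)ᵀ
v_3 = (1, 0, 0)ᵀ

Let N = A − (4)·I. We want v_3 with N^3 v_3 = 0 but N^2 v_3 ≠ 0; then v_{j-1} := N · v_j for j = 3, …, 2.

Pick v_3 = (1, 0, 0)ᵀ.
Then v_2 = N · v_3 = (-1, 1, -4)ᵀ.
Then v_1 = N · v_2 = (0, -1, 5)ᵀ.

Sanity check: (A − (4)·I) v_1 = (0, 0, 0)ᵀ = 0. ✓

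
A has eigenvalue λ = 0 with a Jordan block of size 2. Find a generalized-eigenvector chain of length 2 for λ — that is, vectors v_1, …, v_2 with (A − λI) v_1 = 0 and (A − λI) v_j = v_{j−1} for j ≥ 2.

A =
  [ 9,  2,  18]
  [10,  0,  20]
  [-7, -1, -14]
A Jordan chain for λ = 0 of length 2:
v_1 = (2, 0, -1)ᵀ
v_2 = (0, 1, 0)ᵀ

Let N = A − (0)·I. We want v_2 with N^2 v_2 = 0 but N^1 v_2 ≠ 0; then v_{j-1} := N · v_j for j = 2, …, 2.

Pick v_2 = (0, 1, 0)ᵀ.
Then v_1 = N · v_2 = (2, 0, -1)ᵀ.

Sanity check: (A − (0)·I) v_1 = (0, 0, 0)ᵀ = 0. ✓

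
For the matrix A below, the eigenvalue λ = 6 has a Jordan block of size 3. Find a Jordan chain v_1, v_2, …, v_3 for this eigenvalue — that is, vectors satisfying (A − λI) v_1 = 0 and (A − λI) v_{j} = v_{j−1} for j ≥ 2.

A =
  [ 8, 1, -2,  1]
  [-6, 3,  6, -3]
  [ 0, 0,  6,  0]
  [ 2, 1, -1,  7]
A Jordan chain for λ = 6 of length 3:
v_1 = (1, -3, 0, 1)ᵀ
v_2 = (-2, 6, 0, -1)ᵀ
v_3 = (0, 0, 1, 0)ᵀ

Let N = A − (6)·I. We want v_3 with N^3 v_3 = 0 but N^2 v_3 ≠ 0; then v_{j-1} := N · v_j for j = 3, …, 2.

Pick v_3 = (0, 0, 1, 0)ᵀ.
Then v_2 = N · v_3 = (-2, 6, 0, -1)ᵀ.
Then v_1 = N · v_2 = (1, -3, 0, 1)ᵀ.

Sanity check: (A − (6)·I) v_1 = (0, 0, 0, 0)ᵀ = 0. ✓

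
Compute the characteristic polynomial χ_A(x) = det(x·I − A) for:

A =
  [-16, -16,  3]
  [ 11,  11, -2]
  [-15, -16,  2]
x^3 + 3*x^2 + 3*x + 1

Expanding det(x·I − A) (e.g. by cofactor expansion or by noting that A is similar to its Jordan form J, which has the same characteristic polynomial as A) gives
  χ_A(x) = x^3 + 3*x^2 + 3*x + 1
which factors as (x + 1)^3. The eigenvalues (with algebraic multiplicities) are λ = -1 with multiplicity 3.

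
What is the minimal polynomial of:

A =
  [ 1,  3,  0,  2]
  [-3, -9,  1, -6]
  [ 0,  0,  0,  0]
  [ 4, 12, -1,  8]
x^3

The characteristic polynomial is χ_A(x) = x^4, so the eigenvalues are known. The minimal polynomial is
  m_A(x) = Π_λ (x − λ)^{k_λ}
where k_λ is the size of the *largest* Jordan block for λ (equivalently, the smallest k with (A − λI)^k v = 0 for every generalised eigenvector v of λ).

  λ = 0: largest Jordan block has size 3, contributing (x − 0)^3

So m_A(x) = x^3 = x^3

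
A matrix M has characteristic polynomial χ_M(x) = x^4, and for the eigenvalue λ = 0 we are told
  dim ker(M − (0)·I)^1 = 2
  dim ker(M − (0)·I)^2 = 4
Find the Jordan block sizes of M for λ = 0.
Block sizes for λ = 0: [2, 2]

From the dimensions of kernels of powers, the number of Jordan blocks of size at least j is d_j − d_{j−1} where d_j = dim ker(N^j) (with d_0 = 0). Computing the differences gives [2, 2].
The number of blocks of size exactly k is (#blocks of size ≥ k) − (#blocks of size ≥ k + 1), so the partition is: 2 block(s) of size 2.
In nonincreasing order the block sizes are [2, 2].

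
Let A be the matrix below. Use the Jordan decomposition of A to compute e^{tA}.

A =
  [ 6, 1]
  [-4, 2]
e^{tA} =
  [2*t*exp(4*t) + exp(4*t), t*exp(4*t)]
  [-4*t*exp(4*t), -2*t*exp(4*t) + exp(4*t)]

Strategy: write A = P · J · P⁻¹ where J is a Jordan canonical form, so e^{tA} = P · e^{tJ} · P⁻¹, and e^{tJ} can be computed block-by-block.

A has Jordan form
J =
  [4, 1]
  [0, 4]
(up to reordering of blocks).

Per-block formulas:
  For a 2×2 Jordan block J_2(4): exp(t · J_2(4)) = e^(4t)·(I + t·N), where N is the 2×2 nilpotent shift.

After assembling e^{tJ} and conjugating by P, we get:

e^{tA} =
  [2*t*exp(4*t) + exp(4*t), t*exp(4*t)]
  [-4*t*exp(4*t), -2*t*exp(4*t) + exp(4*t)]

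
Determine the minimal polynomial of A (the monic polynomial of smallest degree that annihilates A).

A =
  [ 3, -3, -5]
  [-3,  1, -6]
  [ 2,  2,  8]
x^3 - 12*x^2 + 48*x - 64

The characteristic polynomial is χ_A(x) = (x - 4)^3, so the eigenvalues are known. The minimal polynomial is
  m_A(x) = Π_λ (x − λ)^{k_λ}
where k_λ is the size of the *largest* Jordan block for λ (equivalently, the smallest k with (A − λI)^k v = 0 for every generalised eigenvector v of λ).

  λ = 4: largest Jordan block has size 3, contributing (x − 4)^3

So m_A(x) = (x - 4)^3 = x^3 - 12*x^2 + 48*x - 64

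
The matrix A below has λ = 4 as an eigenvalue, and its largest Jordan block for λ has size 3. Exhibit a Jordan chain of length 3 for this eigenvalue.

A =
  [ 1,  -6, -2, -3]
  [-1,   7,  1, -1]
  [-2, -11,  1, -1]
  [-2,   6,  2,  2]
A Jordan chain for λ = 4 of length 3:
v_1 = (4, -2, 6, -4)ᵀ
v_2 = (-6, 3, -11, 6)ᵀ
v_3 = (0, 1, 0, 0)ᵀ

Let N = A − (4)·I. We want v_3 with N^3 v_3 = 0 but N^2 v_3 ≠ 0; then v_{j-1} := N · v_j for j = 3, …, 2.

Pick v_3 = (0, 1, 0, 0)ᵀ.
Then v_2 = N · v_3 = (-6, 3, -11, 6)ᵀ.
Then v_1 = N · v_2 = (4, -2, 6, -4)ᵀ.

Sanity check: (A − (4)·I) v_1 = (0, 0, 0, 0)ᵀ = 0. ✓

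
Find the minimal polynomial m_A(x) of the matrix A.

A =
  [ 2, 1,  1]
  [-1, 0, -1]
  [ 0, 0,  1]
x^2 - 2*x + 1

The characteristic polynomial is χ_A(x) = (x - 1)^3, so the eigenvalues are known. The minimal polynomial is
  m_A(x) = Π_λ (x − λ)^{k_λ}
where k_λ is the size of the *largest* Jordan block for λ (equivalently, the smallest k with (A − λI)^k v = 0 for every generalised eigenvector v of λ).

  λ = 1: largest Jordan block has size 2, contributing (x − 1)^2

So m_A(x) = (x - 1)^2 = x^2 - 2*x + 1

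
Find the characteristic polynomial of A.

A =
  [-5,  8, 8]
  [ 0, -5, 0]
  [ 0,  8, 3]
x^3 + 7*x^2 - 5*x - 75

Expanding det(x·I − A) (e.g. by cofactor expansion or by noting that A is similar to its Jordan form J, which has the same characteristic polynomial as A) gives
  χ_A(x) = x^3 + 7*x^2 - 5*x - 75
which factors as (x - 3)*(x + 5)^2. The eigenvalues (with algebraic multiplicities) are λ = -5 with multiplicity 2, λ = 3 with multiplicity 1.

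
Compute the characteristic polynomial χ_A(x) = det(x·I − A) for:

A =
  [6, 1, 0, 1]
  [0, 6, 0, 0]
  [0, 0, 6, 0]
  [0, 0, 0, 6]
x^4 - 24*x^3 + 216*x^2 - 864*x + 1296

Expanding det(x·I − A) (e.g. by cofactor expansion or by noting that A is similar to its Jordan form J, which has the same characteristic polynomial as A) gives
  χ_A(x) = x^4 - 24*x^3 + 216*x^2 - 864*x + 1296
which factors as (x - 6)^4. The eigenvalues (with algebraic multiplicities) are λ = 6 with multiplicity 4.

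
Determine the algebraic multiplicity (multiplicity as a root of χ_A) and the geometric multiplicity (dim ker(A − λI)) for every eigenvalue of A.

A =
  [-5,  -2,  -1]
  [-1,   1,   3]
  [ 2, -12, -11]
λ = -5: alg = 3, geom = 1

Step 1 — factor the characteristic polynomial to read off the algebraic multiplicities:
  χ_A(x) = (x + 5)^3

Step 2 — compute geometric multiplicities via the rank-nullity identity g(λ) = n − rank(A − λI):
  rank(A − (-5)·I) = 2, so dim ker(A − (-5)·I) = n − 2 = 1

Summary:
  λ = -5: algebraic multiplicity = 3, geometric multiplicity = 1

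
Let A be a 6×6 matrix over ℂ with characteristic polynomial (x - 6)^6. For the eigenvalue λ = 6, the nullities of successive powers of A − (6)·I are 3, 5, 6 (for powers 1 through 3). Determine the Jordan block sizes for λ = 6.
Block sizes for λ = 6: [3, 2, 1]

From the dimensions of kernels of powers, the number of Jordan blocks of size at least j is d_j − d_{j−1} where d_j = dim ker(N^j) (with d_0 = 0). Computing the differences gives [3, 2, 1].
The number of blocks of size exactly k is (#blocks of size ≥ k) − (#blocks of size ≥ k + 1), so the partition is: 1 block(s) of size 1, 1 block(s) of size 2, 1 block(s) of size 3.
In nonincreasing order the block sizes are [3, 2, 1].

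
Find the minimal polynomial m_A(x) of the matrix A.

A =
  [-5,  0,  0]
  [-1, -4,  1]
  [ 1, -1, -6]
x^2 + 10*x + 25

The characteristic polynomial is χ_A(x) = (x + 5)^3, so the eigenvalues are known. The minimal polynomial is
  m_A(x) = Π_λ (x − λ)^{k_λ}
where k_λ is the size of the *largest* Jordan block for λ (equivalently, the smallest k with (A − λI)^k v = 0 for every generalised eigenvector v of λ).

  λ = -5: largest Jordan block has size 2, contributing (x + 5)^2

So m_A(x) = (x + 5)^2 = x^2 + 10*x + 25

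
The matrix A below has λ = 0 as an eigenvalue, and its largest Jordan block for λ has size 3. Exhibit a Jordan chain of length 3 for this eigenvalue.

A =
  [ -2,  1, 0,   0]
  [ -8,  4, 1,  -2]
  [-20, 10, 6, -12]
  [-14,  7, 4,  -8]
A Jordan chain for λ = 0 of length 3:
v_1 = (-4, -8, 8, 4)ᵀ
v_2 = (-2, -8, -20, -14)ᵀ
v_3 = (1, 0, 0, 0)ᵀ

Let N = A − (0)·I. We want v_3 with N^3 v_3 = 0 but N^2 v_3 ≠ 0; then v_{j-1} := N · v_j for j = 3, …, 2.

Pick v_3 = (1, 0, 0, 0)ᵀ.
Then v_2 = N · v_3 = (-2, -8, -20, -14)ᵀ.
Then v_1 = N · v_2 = (-4, -8, 8, 4)ᵀ.

Sanity check: (A − (0)·I) v_1 = (0, 0, 0, 0)ᵀ = 0. ✓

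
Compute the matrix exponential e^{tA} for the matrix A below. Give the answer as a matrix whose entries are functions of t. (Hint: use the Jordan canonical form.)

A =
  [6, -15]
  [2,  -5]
e^{tA} =
  [6*exp(t) - 5, 15 - 15*exp(t)]
  [2*exp(t) - 2, 6 - 5*exp(t)]

Strategy: write A = P · J · P⁻¹ where J is a Jordan canonical form, so e^{tA} = P · e^{tJ} · P⁻¹, and e^{tJ} can be computed block-by-block.

A has Jordan form
J =
  [0, 0]
  [0, 1]
(up to reordering of blocks).

Per-block formulas:
  For a 1×1 block at λ = 0: exp(t · [0]) = [e^(0t)].
  For a 1×1 block at λ = 1: exp(t · [1]) = [e^(1t)].

After assembling e^{tJ} and conjugating by P, we get:

e^{tA} =
  [6*exp(t) - 5, 15 - 15*exp(t)]
  [2*exp(t) - 2, 6 - 5*exp(t)]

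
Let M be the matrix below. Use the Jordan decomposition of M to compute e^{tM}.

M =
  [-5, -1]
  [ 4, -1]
e^{tM} =
  [-2*t*exp(-3*t) + exp(-3*t), -t*exp(-3*t)]
  [4*t*exp(-3*t), 2*t*exp(-3*t) + exp(-3*t)]

Strategy: write M = P · J · P⁻¹ where J is a Jordan canonical form, so e^{tM} = P · e^{tJ} · P⁻¹, and e^{tJ} can be computed block-by-block.

M has Jordan form
J =
  [-3,  1]
  [ 0, -3]
(up to reordering of blocks).

Per-block formulas:
  For a 2×2 Jordan block J_2(-3): exp(t · J_2(-3)) = e^(-3t)·(I + t·N), where N is the 2×2 nilpotent shift.

After assembling e^{tJ} and conjugating by P, we get:

e^{tM} =
  [-2*t*exp(-3*t) + exp(-3*t), -t*exp(-3*t)]
  [4*t*exp(-3*t), 2*t*exp(-3*t) + exp(-3*t)]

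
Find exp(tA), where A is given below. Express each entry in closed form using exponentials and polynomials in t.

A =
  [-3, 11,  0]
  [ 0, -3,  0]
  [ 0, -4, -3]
e^{tA} =
  [exp(-3*t), 11*t*exp(-3*t), 0]
  [0, exp(-3*t), 0]
  [0, -4*t*exp(-3*t), exp(-3*t)]

Strategy: write A = P · J · P⁻¹ where J is a Jordan canonical form, so e^{tA} = P · e^{tJ} · P⁻¹, and e^{tJ} can be computed block-by-block.

A has Jordan form
J =
  [-3,  1,  0]
  [ 0, -3,  0]
  [ 0,  0, -3]
(up to reordering of blocks).

Per-block formulas:
  For a 1×1 block at λ = -3: exp(t · [-3]) = [e^(-3t)].
  For a 2×2 Jordan block J_2(-3): exp(t · J_2(-3)) = e^(-3t)·(I + t·N), where N is the 2×2 nilpotent shift.

After assembling e^{tJ} and conjugating by P, we get:

e^{tA} =
  [exp(-3*t), 11*t*exp(-3*t), 0]
  [0, exp(-3*t), 0]
  [0, -4*t*exp(-3*t), exp(-3*t)]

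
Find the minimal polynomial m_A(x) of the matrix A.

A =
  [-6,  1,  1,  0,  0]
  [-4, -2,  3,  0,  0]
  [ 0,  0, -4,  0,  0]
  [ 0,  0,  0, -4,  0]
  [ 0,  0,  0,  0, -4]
x^3 + 12*x^2 + 48*x + 64

The characteristic polynomial is χ_A(x) = (x + 4)^5, so the eigenvalues are known. The minimal polynomial is
  m_A(x) = Π_λ (x − λ)^{k_λ}
where k_λ is the size of the *largest* Jordan block for λ (equivalently, the smallest k with (A − λI)^k v = 0 for every generalised eigenvector v of λ).

  λ = -4: largest Jordan block has size 3, contributing (x + 4)^3

So m_A(x) = (x + 4)^3 = x^3 + 12*x^2 + 48*x + 64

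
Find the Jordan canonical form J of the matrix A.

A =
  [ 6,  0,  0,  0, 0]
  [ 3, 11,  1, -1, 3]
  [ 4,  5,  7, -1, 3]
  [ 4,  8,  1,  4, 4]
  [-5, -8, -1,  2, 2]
J_3(6) ⊕ J_2(6)

The characteristic polynomial is
  det(x·I − A) = x^5 - 30*x^4 + 360*x^3 - 2160*x^2 + 6480*x - 7776 = (x - 6)^5

Eigenvalues and multiplicities (the geometric multiplicity of λ is n − rank(A − λI), which equals the number of Jordan blocks for λ):
  λ = 6: algebraic multiplicity = 5, geometric multiplicity = 2

Determining the block sizes for each eigenvalue:
  λ = 6: with am = 5 and gm = 2, the partition is not yet determined (e.g. several partitions of 5 into 2 parts exist). Let N = A − (6)·I. Computing rank(N^1) = 3, rank(N^2) = 1, rank(N^3) = 0; the number of blocks of size ≥ j is rank(N^{j−1}) − rank(N^j), giving [2, 2, 1]. So we have 1 block(s) of size 3, 1 block(s) of size 2 → block sizes [3, 2]

Assembling the blocks gives a Jordan form
J =
  [6, 1, 0, 0, 0]
  [0, 6, 1, 0, 0]
  [0, 0, 6, 0, 0]
  [0, 0, 0, 6, 1]
  [0, 0, 0, 0, 6]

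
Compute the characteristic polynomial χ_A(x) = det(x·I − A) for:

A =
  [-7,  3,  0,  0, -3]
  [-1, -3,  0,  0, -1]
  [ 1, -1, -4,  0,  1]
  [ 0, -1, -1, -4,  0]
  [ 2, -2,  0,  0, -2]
x^5 + 20*x^4 + 160*x^3 + 640*x^2 + 1280*x + 1024

Expanding det(x·I − A) (e.g. by cofactor expansion or by noting that A is similar to its Jordan form J, which has the same characteristic polynomial as A) gives
  χ_A(x) = x^5 + 20*x^4 + 160*x^3 + 640*x^2 + 1280*x + 1024
which factors as (x + 4)^5. The eigenvalues (with algebraic multiplicities) are λ = -4 with multiplicity 5.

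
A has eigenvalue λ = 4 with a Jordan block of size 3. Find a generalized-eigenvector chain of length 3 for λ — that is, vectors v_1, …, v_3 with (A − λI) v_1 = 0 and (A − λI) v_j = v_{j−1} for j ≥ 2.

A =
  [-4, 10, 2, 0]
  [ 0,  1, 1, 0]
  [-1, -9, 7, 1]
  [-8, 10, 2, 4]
A Jordan chain for λ = 4 of length 3:
v_1 = (-4, -2, -6, -4)ᵀ
v_2 = (-6, -3, -11, -6)ᵀ
v_3 = (2, 1, 0, 0)ᵀ

Let N = A − (4)·I. We want v_3 with N^3 v_3 = 0 but N^2 v_3 ≠ 0; then v_{j-1} := N · v_j for j = 3, …, 2.

Pick v_3 = (2, 1, 0, 0)ᵀ.
Then v_2 = N · v_3 = (-6, -3, -11, -6)ᵀ.
Then v_1 = N · v_2 = (-4, -2, -6, -4)ᵀ.

Sanity check: (A − (4)·I) v_1 = (0, 0, 0, 0)ᵀ = 0. ✓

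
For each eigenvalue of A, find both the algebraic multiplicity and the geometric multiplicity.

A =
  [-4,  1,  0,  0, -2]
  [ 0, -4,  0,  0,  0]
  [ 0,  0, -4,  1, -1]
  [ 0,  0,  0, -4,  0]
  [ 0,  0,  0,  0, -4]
λ = -4: alg = 5, geom = 3

Step 1 — factor the characteristic polynomial to read off the algebraic multiplicities:
  χ_A(x) = (x + 4)^5

Step 2 — compute geometric multiplicities via the rank-nullity identity g(λ) = n − rank(A − λI):
  rank(A − (-4)·I) = 2, so dim ker(A − (-4)·I) = n − 2 = 3

Summary:
  λ = -4: algebraic multiplicity = 5, geometric multiplicity = 3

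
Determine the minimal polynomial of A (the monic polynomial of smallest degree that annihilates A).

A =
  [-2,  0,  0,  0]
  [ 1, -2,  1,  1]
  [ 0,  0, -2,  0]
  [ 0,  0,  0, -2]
x^2 + 4*x + 4

The characteristic polynomial is χ_A(x) = (x + 2)^4, so the eigenvalues are known. The minimal polynomial is
  m_A(x) = Π_λ (x − λ)^{k_λ}
where k_λ is the size of the *largest* Jordan block for λ (equivalently, the smallest k with (A − λI)^k v = 0 for every generalised eigenvector v of λ).

  λ = -2: largest Jordan block has size 2, contributing (x + 2)^2

So m_A(x) = (x + 2)^2 = x^2 + 4*x + 4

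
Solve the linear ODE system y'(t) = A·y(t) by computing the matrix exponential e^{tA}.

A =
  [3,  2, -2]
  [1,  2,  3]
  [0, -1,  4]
e^{tA} =
  [t^2*exp(3*t) + exp(3*t), 2*t*exp(3*t), 2*t^2*exp(3*t) - 2*t*exp(3*t)]
  [-t^2*exp(3*t)/2 + t*exp(3*t), -t*exp(3*t) + exp(3*t), -t^2*exp(3*t) + 3*t*exp(3*t)]
  [-t^2*exp(3*t)/2, -t*exp(3*t), -t^2*exp(3*t) + t*exp(3*t) + exp(3*t)]

Strategy: write A = P · J · P⁻¹ where J is a Jordan canonical form, so e^{tA} = P · e^{tJ} · P⁻¹, and e^{tJ} can be computed block-by-block.

A has Jordan form
J =
  [3, 1, 0]
  [0, 3, 1]
  [0, 0, 3]
(up to reordering of blocks).

Per-block formulas:
  For a 3×3 Jordan block J_3(3): exp(t · J_3(3)) = e^(3t)·(I + t·N + (t^2/2)·N^2), where N is the 3×3 nilpotent shift.

After assembling e^{tJ} and conjugating by P, we get:

e^{tA} =
  [t^2*exp(3*t) + exp(3*t), 2*t*exp(3*t), 2*t^2*exp(3*t) - 2*t*exp(3*t)]
  [-t^2*exp(3*t)/2 + t*exp(3*t), -t*exp(3*t) + exp(3*t), -t^2*exp(3*t) + 3*t*exp(3*t)]
  [-t^2*exp(3*t)/2, -t*exp(3*t), -t^2*exp(3*t) + t*exp(3*t) + exp(3*t)]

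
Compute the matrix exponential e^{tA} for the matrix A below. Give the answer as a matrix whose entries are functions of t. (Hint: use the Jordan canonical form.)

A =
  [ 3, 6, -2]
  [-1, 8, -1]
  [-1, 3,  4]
e^{tA} =
  [-2*t*exp(5*t) + exp(5*t), 6*t*exp(5*t), -2*t*exp(5*t)]
  [-t*exp(5*t), 3*t*exp(5*t) + exp(5*t), -t*exp(5*t)]
  [-t*exp(5*t), 3*t*exp(5*t), -t*exp(5*t) + exp(5*t)]

Strategy: write A = P · J · P⁻¹ where J is a Jordan canonical form, so e^{tA} = P · e^{tJ} · P⁻¹, and e^{tJ} can be computed block-by-block.

A has Jordan form
J =
  [5, 1, 0]
  [0, 5, 0]
  [0, 0, 5]
(up to reordering of blocks).

Per-block formulas:
  For a 2×2 Jordan block J_2(5): exp(t · J_2(5)) = e^(5t)·(I + t·N), where N is the 2×2 nilpotent shift.
  For a 1×1 block at λ = 5: exp(t · [5]) = [e^(5t)].

After assembling e^{tJ} and conjugating by P, we get:

e^{tA} =
  [-2*t*exp(5*t) + exp(5*t), 6*t*exp(5*t), -2*t*exp(5*t)]
  [-t*exp(5*t), 3*t*exp(5*t) + exp(5*t), -t*exp(5*t)]
  [-t*exp(5*t), 3*t*exp(5*t), -t*exp(5*t) + exp(5*t)]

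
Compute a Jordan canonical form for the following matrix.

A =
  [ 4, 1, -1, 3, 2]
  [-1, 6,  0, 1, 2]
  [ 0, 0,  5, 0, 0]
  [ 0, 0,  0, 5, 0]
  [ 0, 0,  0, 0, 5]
J_3(5) ⊕ J_1(5) ⊕ J_1(5)

The characteristic polynomial is
  det(x·I − A) = x^5 - 25*x^4 + 250*x^3 - 1250*x^2 + 3125*x - 3125 = (x - 5)^5

Eigenvalues and multiplicities (the geometric multiplicity of λ is n − rank(A − λI), which equals the number of Jordan blocks for λ):
  λ = 5: algebraic multiplicity = 5, geometric multiplicity = 3

Determining the block sizes for each eigenvalue:
  λ = 5: with am = 5 and gm = 3, the partition is not yet determined (e.g. several partitions of 5 into 3 parts exist). Let N = A − (5)·I. Computing rank(N^1) = 2, rank(N^2) = 1, rank(N^3) = 0; the number of blocks of size ≥ j is rank(N^{j−1}) − rank(N^j), giving [3, 1, 1]. So we have 1 block(s) of size 3, 2 block(s) of size 1 → block sizes [3, 1, 1]

Assembling the blocks gives a Jordan form
J =
  [5, 1, 0, 0, 0]
  [0, 5, 1, 0, 0]
  [0, 0, 5, 0, 0]
  [0, 0, 0, 5, 0]
  [0, 0, 0, 0, 5]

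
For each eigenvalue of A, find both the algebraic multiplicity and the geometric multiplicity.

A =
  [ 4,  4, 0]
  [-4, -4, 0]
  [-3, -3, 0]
λ = 0: alg = 3, geom = 2

Step 1 — factor the characteristic polynomial to read off the algebraic multiplicities:
  χ_A(x) = x^3

Step 2 — compute geometric multiplicities via the rank-nullity identity g(λ) = n − rank(A − λI):
  rank(A − (0)·I) = 1, so dim ker(A − (0)·I) = n − 1 = 2

Summary:
  λ = 0: algebraic multiplicity = 3, geometric multiplicity = 2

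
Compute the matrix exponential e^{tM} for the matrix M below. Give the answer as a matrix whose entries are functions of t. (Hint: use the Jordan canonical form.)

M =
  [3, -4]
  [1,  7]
e^{tM} =
  [-2*t*exp(5*t) + exp(5*t), -4*t*exp(5*t)]
  [t*exp(5*t), 2*t*exp(5*t) + exp(5*t)]

Strategy: write M = P · J · P⁻¹ where J is a Jordan canonical form, so e^{tM} = P · e^{tJ} · P⁻¹, and e^{tJ} can be computed block-by-block.

M has Jordan form
J =
  [5, 1]
  [0, 5]
(up to reordering of blocks).

Per-block formulas:
  For a 2×2 Jordan block J_2(5): exp(t · J_2(5)) = e^(5t)·(I + t·N), where N is the 2×2 nilpotent shift.

After assembling e^{tJ} and conjugating by P, we get:

e^{tM} =
  [-2*t*exp(5*t) + exp(5*t), -4*t*exp(5*t)]
  [t*exp(5*t), 2*t*exp(5*t) + exp(5*t)]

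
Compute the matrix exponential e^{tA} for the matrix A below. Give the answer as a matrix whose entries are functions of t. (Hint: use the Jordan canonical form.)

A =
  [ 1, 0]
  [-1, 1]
e^{tA} =
  [exp(t), 0]
  [-t*exp(t), exp(t)]

Strategy: write A = P · J · P⁻¹ where J is a Jordan canonical form, so e^{tA} = P · e^{tJ} · P⁻¹, and e^{tJ} can be computed block-by-block.

A has Jordan form
J =
  [1, 1]
  [0, 1]
(up to reordering of blocks).

Per-block formulas:
  For a 2×2 Jordan block J_2(1): exp(t · J_2(1)) = e^(1t)·(I + t·N), where N is the 2×2 nilpotent shift.

After assembling e^{tJ} and conjugating by P, we get:

e^{tA} =
  [exp(t), 0]
  [-t*exp(t), exp(t)]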